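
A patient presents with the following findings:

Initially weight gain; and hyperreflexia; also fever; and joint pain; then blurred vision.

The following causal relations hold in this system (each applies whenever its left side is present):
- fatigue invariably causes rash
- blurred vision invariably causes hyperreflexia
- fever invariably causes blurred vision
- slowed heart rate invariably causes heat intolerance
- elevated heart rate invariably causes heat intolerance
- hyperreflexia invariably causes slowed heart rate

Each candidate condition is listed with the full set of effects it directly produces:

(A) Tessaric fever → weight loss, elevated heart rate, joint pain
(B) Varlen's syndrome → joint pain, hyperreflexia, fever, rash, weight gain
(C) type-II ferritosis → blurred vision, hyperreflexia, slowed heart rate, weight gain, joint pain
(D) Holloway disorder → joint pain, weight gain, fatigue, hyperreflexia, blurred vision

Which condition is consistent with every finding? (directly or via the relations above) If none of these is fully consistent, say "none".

B

Per-candidate check:
(A) Tessaric fever — weight gain NO; hyperreflexia NO; fever NO; joint pain yes; blurred vision NO
(B) Varlen's syndrome — accounts for every observation (blurred vision by fever → blurred vision)
(C) type-II ferritosis — weight gain yes; hyperreflexia yes; fever NO; joint pain yes; blurred vision yes
(D) Holloway disorder — does not account for fever
Only (B) is consistent with every observation.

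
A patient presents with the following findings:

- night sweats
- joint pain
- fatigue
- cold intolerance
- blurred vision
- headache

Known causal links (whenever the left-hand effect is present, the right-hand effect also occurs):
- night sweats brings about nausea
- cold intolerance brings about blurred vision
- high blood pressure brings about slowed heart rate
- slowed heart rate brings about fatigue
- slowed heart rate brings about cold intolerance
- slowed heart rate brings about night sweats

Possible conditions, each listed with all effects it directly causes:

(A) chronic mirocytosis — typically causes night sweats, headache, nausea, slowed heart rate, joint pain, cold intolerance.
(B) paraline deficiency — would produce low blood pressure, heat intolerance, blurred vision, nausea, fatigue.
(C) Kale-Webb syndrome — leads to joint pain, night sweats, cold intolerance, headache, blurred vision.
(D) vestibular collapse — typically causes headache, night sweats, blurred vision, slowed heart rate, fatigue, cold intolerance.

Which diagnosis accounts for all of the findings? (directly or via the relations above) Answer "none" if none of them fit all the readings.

Testing each hypothesis:
(A) chronic mirocytosis — accounts for every observation (fatigue via slowed heart rate → fatigue)
(B) paraline deficiency — night sweats NO; joint pain NO; fatigue yes; cold intolerance NO; blurred vision yes; headache NO
(C) Kale-Webb syndrome — night sweats yes; joint pain yes; fatigue NO; cold intolerance yes; blurred vision yes; headache yes
(D) vestibular collapse — does not account for joint pain
(A) is the only candidate with no mismatches.

A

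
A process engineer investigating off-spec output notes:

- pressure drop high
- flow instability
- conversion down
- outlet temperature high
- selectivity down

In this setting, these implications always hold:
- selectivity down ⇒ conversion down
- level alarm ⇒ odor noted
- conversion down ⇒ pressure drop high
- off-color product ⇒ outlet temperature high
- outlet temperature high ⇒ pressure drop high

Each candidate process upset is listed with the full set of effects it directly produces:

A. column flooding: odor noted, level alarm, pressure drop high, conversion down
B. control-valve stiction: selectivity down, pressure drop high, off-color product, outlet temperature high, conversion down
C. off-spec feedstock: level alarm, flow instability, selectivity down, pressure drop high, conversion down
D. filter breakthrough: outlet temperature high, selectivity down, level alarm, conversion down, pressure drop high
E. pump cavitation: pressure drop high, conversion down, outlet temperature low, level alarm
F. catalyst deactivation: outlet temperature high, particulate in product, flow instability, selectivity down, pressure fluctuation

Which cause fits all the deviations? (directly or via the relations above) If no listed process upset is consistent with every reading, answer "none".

Per-candidate check:
(A) column flooding — does not account for flow instability, outlet temperature high, selectivity down
(B) control-valve stiction — does not account for flow instability
(C) off-spec feedstock — pressure drop high match; flow instability match; conversion down match; outlet temperature high miss; selectivity down match
(D) filter breakthrough — does not account for flow instability
(E) pump cavitation — fails on flow instability, outlet temperature high, selectivity down (predicts outlet temperature low, not outlet temperature high)
(F) catalyst deactivation — pressure drop high match (by outlet temperature high → pressure drop high); flow instability match; conversion down match (by selectivity down → conversion down); outlet temperature high match; selectivity down match
(F) alone accounts for all the evidence.

F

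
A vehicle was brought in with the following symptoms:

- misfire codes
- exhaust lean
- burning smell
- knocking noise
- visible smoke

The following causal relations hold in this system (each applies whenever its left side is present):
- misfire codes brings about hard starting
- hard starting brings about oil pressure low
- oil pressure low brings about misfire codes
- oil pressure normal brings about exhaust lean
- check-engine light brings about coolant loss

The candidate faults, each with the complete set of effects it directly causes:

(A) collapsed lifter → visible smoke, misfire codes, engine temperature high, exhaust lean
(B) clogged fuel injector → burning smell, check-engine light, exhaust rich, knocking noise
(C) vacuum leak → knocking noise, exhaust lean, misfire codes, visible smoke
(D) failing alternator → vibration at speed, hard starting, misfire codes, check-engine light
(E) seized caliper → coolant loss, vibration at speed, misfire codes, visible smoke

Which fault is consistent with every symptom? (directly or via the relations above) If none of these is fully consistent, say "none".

Checking each candidate against the observations:
(A) collapsed lifter — misfire codes ✓; exhaust lean ✓; burning smell ✗; knocking noise ✗; visible smoke ✓
(B) clogged fuel injector — fails on misfire codes, exhaust lean, visible smoke (predicts exhaust rich, not exhaust lean)
(C) vacuum leak — does not account for burning smell
(D) failing alternator — misfire codes ✓; exhaust lean ✗; burning smell ✗; knocking noise ✗; visible smoke ✗
(E) seized caliper — does not account for exhaust lean, burning smell, knocking noise
None of the listed candidates fits everything.

none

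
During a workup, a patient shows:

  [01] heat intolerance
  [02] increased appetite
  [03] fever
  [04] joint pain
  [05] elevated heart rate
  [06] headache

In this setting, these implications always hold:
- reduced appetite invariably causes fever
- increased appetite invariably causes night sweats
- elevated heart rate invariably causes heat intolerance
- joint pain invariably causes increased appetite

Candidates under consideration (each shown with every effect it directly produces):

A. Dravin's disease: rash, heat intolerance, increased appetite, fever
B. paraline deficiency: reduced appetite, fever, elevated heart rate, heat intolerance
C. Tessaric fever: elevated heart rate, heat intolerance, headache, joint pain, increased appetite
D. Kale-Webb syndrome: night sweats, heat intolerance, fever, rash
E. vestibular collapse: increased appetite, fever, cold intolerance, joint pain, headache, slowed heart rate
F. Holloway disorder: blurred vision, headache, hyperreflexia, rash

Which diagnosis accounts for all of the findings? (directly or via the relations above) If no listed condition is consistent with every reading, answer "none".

none

For each candidate, compare predicted effects to what was observed:
(A) Dravin's disease — heat intolerance yes; increased appetite yes; fever yes; joint pain NO; elevated heart rate NO; headache NO
(B) paraline deficiency — heat intolerance yes; increased appetite NO; fever yes; joint pain NO; elevated heart rate yes; headache NO
(C) Tessaric fever — heat intolerance yes; increased appetite yes; fever NO; joint pain yes; elevated heart rate yes; headache yes
(D) Kale-Webb syndrome — does not account for increased appetite, joint pain, elevated heart rate, headache
(E) vestibular collapse — fails on heat intolerance, elevated heart rate (predicts cold intolerance, not heat intolerance; predicts slowed heart rate, not elevated heart rate)
(F) Holloway disorder — heat intolerance NO; increased appetite NO; fever NO; joint pain NO; elevated heart rate NO; headache yes
No candidate is consistent with all observations.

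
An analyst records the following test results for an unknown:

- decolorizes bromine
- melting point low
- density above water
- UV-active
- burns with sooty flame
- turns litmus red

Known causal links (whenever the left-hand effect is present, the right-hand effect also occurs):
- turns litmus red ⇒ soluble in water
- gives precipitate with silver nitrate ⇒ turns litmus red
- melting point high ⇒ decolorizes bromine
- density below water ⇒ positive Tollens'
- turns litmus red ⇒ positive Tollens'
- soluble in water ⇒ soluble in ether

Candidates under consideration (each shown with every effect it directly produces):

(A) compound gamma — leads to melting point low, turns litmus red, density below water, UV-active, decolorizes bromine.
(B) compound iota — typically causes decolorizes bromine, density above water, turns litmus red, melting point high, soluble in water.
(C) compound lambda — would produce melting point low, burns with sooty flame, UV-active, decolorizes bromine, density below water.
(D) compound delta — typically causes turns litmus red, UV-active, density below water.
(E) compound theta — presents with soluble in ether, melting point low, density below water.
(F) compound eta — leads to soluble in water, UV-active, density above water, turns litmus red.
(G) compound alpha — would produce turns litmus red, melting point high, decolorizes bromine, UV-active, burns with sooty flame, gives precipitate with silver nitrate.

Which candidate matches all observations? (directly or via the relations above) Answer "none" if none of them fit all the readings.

Per-candidate check:
(A) compound gamma — fails on density above water, burns with sooty flame (predicts density below water, not density above water)
(B) compound iota — decolorizes bromine yes; melting point low NO; density above water yes; UV-active NO; burns with sooty flame NO; turns litmus red yes
(C) compound lambda — decolorizes bromine yes; melting point low yes; density above water NO; UV-active yes; burns with sooty flame yes; turns litmus red NO
(D) compound delta — fails on decolorizes bromine, melting point low, density above water, burns with sooty flame (predicts density below water, not density above water)
(E) compound theta — fails on decolorizes bromine, density above water, UV-active, burns with sooty flame, turns litmus red (predicts density below water, not density above water)
(F) compound eta — does not account for decolorizes bromine, melting point low, burns with sooty flame
(G) compound alpha — fails on melting point low, density above water (predicts melting point high, not melting point low)
None of the listed candidates fits everything.

none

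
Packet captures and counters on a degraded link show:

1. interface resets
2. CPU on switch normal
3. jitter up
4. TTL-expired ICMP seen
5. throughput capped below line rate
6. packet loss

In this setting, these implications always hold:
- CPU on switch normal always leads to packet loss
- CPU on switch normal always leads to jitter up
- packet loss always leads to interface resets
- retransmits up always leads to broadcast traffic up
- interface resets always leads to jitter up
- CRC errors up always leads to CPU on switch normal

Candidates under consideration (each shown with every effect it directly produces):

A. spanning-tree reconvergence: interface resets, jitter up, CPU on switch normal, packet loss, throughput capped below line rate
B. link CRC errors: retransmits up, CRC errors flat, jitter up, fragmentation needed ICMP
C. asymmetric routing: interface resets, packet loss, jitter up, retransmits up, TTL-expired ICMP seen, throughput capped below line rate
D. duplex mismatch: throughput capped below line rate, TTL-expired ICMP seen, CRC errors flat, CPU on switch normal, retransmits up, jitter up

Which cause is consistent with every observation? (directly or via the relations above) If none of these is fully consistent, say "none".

D

Testing each hypothesis:
(A) spanning-tree reconvergence — interface resets ✓; CPU on switch normal ✓; jitter up ✓; TTL-expired ICMP seen ✗; throughput capped below line rate ✓; packet loss ✓
(B) link CRC errors — interface resets ✗; CPU on switch normal ✗; jitter up ✓; TTL-expired ICMP seen ✗; throughput capped below line rate ✗; packet loss ✗
(C) asymmetric routing — interface resets ✓; CPU on switch normal ✗; jitter up ✓; TTL-expired ICMP seen ✓; throughput capped below line rate ✓; packet loss ✓
(D) duplex mismatch — interface resets ✓ (by CPU on switch normal → packet loss → interface resets); CPU on switch normal ✓; jitter up ✓; TTL-expired ICMP seen ✓; throughput capped below line rate ✓; packet loss ✓ (by CPU on switch normal → packet loss)
(D) is the only candidate with no mismatches.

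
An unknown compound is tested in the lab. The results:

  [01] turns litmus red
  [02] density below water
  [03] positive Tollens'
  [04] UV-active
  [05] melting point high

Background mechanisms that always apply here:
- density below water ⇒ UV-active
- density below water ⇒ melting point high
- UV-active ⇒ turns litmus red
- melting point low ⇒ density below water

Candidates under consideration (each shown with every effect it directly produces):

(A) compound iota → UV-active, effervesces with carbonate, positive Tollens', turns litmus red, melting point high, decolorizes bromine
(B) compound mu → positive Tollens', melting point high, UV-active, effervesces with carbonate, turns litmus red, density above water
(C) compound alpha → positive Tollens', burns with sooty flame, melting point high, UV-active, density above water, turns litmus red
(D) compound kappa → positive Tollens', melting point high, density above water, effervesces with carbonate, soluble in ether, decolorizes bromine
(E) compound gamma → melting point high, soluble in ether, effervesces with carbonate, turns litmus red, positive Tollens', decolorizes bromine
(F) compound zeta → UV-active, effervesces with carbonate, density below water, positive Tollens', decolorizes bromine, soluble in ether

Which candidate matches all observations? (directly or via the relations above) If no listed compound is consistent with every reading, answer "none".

F

Checking each candidate against the observations:
(A) compound iota — turns litmus red ✓; density below water ✗; positive Tollens' ✓; UV-active ✓; melting point high ✓
(B) compound mu — fails on density below water (predicts density above water, not density below water)
(C) compound alpha — turns litmus red ✓; density below water ✗; positive Tollens' ✓; UV-active ✓; melting point high ✓
(D) compound kappa — turns litmus red ✗; density below water ✗; positive Tollens' ✓; UV-active ✗; melting point high ✓
(E) compound gamma — turns litmus red ✓; density below water ✗; positive Tollens' ✓; UV-active ✗; melting point high ✓
(F) compound zeta — accounts for every observation (turns litmus red via UV-active → turns litmus red)
(F) is the only candidate with no mismatches.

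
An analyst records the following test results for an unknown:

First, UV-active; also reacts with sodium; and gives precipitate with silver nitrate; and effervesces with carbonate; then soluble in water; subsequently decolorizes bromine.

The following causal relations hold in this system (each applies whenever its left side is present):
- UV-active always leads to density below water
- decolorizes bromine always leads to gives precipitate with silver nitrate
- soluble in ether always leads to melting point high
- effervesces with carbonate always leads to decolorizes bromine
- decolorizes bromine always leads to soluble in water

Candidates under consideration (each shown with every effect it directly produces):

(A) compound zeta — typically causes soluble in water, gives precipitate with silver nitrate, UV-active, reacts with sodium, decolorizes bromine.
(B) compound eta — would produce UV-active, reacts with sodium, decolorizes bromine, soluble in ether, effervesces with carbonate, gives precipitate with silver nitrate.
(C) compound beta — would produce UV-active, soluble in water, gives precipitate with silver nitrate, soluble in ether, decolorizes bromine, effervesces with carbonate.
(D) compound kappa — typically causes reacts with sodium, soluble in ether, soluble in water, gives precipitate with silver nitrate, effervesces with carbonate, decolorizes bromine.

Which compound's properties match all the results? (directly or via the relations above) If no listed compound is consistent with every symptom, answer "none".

B

Per-candidate check:
(A) compound zeta — does not account for effervesces with carbonate
(B) compound eta — UV-active +; reacts with sodium +; gives precipitate with silver nitrate +; effervesces with carbonate +; soluble in water + (through decolorizes bromine → soluble in water); decolorizes bromine +
(C) compound beta — does not account for reacts with sodium
(D) compound kappa — UV-active -; reacts with sodium +; gives precipitate with silver nitrate +; effervesces with carbonate +; soluble in water +; decolorizes bromine +
(B) is the only candidate with no mismatches.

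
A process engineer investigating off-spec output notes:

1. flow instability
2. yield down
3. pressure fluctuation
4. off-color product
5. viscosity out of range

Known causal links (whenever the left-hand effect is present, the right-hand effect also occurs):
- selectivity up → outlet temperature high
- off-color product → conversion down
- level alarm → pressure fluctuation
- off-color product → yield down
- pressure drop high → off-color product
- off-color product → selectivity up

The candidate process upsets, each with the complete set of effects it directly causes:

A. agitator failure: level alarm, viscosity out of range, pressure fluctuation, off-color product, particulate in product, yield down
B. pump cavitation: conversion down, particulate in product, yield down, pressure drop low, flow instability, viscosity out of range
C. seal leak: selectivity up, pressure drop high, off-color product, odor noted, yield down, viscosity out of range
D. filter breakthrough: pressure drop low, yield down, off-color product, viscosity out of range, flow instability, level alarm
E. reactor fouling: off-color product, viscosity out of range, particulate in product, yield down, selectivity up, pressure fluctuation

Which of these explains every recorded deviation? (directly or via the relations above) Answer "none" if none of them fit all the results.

D

Per-candidate check:
(A) agitator failure — flow instability NO; yield down yes; pressure fluctuation yes; off-color product yes; viscosity out of range yes
(B) pump cavitation — flow instability yes; yield down yes; pressure fluctuation NO; off-color product NO; viscosity out of range yes
(C) seal leak — flow instability NO; yield down yes; pressure fluctuation NO; off-color product yes; viscosity out of range yes
(D) filter breakthrough — flow instability yes; yield down yes; pressure fluctuation yes (through level alarm → pressure fluctuation); off-color product yes; viscosity out of range yes
(E) reactor fouling — flow instability NO; yield down yes; pressure fluctuation yes; off-color product yes; viscosity out of range yes
Only (D) is consistent with every observation.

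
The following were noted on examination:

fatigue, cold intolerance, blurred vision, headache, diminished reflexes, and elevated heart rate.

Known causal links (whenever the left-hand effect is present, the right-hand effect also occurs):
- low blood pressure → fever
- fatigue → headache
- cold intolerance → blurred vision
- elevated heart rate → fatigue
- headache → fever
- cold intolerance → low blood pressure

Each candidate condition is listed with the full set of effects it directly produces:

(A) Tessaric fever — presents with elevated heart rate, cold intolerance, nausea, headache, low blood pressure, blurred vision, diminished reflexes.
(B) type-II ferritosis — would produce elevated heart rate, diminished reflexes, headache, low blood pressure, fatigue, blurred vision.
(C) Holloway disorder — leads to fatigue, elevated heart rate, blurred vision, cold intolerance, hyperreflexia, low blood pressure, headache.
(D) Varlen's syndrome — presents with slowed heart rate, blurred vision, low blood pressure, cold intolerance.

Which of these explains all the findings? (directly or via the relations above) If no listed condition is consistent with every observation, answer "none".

A

Per-candidate check:
(A) Tessaric fever — accounts for every observation (fatigue via elevated heart rate → fatigue)
(B) type-II ferritosis — does not account for cold intolerance
(C) Holloway disorder — fails on diminished reflexes (predicts hyperreflexia, not diminished reflexes)
(D) Varlen's syndrome — fails on fatigue, headache, diminished reflexes, elevated heart rate (predicts slowed heart rate, not elevated heart rate)
(A) alone accounts for all the evidence.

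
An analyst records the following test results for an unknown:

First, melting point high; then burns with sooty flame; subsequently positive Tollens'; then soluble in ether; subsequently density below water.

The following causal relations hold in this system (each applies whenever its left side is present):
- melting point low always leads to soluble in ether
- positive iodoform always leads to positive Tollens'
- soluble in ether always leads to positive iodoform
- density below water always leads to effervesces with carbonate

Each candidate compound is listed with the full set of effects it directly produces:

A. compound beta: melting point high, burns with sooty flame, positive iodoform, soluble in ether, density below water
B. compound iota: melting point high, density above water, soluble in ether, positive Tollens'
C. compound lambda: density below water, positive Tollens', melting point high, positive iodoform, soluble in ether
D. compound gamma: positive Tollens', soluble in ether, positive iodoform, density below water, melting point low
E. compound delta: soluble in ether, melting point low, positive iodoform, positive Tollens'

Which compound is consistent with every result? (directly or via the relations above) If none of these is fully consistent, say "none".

A

For each candidate, compare predicted effects to what was observed:
(A) compound beta — accounts for every observation (positive Tollens' through positive iodoform → positive Tollens')
(B) compound iota — melting point high +; burns with sooty flame -; positive Tollens' +; soluble in ether +; density below water -
(C) compound lambda — melting point high +; burns with sooty flame -; positive Tollens' +; soluble in ether +; density below water +
(D) compound gamma — melting point high -; burns with sooty flame -; positive Tollens' +; soluble in ether +; density below water +
(E) compound delta — melting point high -; burns with sooty flame -; positive Tollens' +; soluble in ether +; density below water -
Only (A) is consistent with every observation.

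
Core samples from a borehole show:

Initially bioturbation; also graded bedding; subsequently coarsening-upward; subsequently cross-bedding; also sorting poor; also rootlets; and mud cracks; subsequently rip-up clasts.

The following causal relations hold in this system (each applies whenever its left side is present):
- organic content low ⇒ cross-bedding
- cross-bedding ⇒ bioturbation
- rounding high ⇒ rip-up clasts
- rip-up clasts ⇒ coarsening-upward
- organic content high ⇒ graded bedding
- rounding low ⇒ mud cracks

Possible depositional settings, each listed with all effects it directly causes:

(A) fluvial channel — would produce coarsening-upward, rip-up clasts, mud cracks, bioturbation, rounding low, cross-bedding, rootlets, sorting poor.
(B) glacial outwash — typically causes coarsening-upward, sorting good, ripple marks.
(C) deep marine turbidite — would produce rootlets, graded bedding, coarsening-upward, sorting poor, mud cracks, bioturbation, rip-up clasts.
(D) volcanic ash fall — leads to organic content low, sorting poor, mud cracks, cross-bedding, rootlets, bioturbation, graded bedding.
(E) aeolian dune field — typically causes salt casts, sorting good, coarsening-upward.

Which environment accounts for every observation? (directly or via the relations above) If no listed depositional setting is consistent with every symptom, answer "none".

Testing each hypothesis:
(A) fluvial channel — does not account for graded bedding
(B) glacial outwash — bioturbation -; graded bedding -; coarsening-upward +; cross-bedding -; sorting poor -; rootlets -; mud cracks -; rip-up clasts -
(C) deep marine turbidite — does not account for cross-bedding
(D) volcanic ash fall — bioturbation +; graded bedding +; coarsening-upward -; cross-bedding +; sorting poor +; rootlets +; mud cracks +; rip-up clasts -
(E) aeolian dune field — bioturbation -; graded bedding -; coarsening-upward +; cross-bedding -; sorting poor -; rootlets -; mud cracks -; rip-up clasts -
No candidate is consistent with all observations.

none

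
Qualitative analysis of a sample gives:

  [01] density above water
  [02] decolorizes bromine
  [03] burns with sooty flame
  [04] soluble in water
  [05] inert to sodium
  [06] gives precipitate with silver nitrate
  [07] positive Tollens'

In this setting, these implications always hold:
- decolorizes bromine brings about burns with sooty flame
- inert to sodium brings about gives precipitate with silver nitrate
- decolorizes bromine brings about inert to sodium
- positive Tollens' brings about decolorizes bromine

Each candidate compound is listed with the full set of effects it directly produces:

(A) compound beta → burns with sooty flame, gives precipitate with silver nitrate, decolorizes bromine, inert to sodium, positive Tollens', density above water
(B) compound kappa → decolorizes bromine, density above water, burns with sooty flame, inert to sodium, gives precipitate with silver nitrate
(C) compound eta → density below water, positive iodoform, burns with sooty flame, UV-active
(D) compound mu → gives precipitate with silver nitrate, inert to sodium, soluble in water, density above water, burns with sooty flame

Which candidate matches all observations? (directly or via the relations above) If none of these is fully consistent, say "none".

none

Per-candidate check:
(A) compound beta — density above water yes; decolorizes bromine yes; burns with sooty flame yes; soluble in water NO; inert to sodium yes; gives precipitate with silver nitrate yes; positive Tollens' yes
(B) compound kappa — density above water yes; decolorizes bromine yes; burns with sooty flame yes; soluble in water NO; inert to sodium yes; gives precipitate with silver nitrate yes; positive Tollens' NO
(C) compound eta — density above water NO; decolorizes bromine NO; burns with sooty flame yes; soluble in water NO; inert to sodium NO; gives precipitate with silver nitrate NO; positive Tollens' NO
(D) compound mu — does not account for decolorizes bromine, positive Tollens'
No candidate is consistent with all observations.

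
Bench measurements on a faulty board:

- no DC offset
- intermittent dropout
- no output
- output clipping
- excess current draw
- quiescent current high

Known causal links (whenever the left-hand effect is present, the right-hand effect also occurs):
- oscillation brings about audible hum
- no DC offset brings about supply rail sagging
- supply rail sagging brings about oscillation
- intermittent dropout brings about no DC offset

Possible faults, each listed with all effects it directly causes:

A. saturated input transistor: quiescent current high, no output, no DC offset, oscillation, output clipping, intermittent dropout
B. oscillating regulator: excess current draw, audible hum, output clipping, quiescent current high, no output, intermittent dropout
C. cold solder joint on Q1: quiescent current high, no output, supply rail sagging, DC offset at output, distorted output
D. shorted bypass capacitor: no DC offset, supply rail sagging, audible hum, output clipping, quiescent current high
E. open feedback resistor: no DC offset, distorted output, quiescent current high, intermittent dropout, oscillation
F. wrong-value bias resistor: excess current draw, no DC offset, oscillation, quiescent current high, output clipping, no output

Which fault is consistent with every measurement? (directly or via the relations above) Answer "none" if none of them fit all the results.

Per-candidate check:
(A) saturated input transistor — no DC offset +; intermittent dropout +; no output +; output clipping +; excess current draw -; quiescent current high +
(B) oscillating regulator — no DC offset + (through intermittent dropout → no DC offset); intermittent dropout +; no output +; output clipping +; excess current draw +; quiescent current high +
(C) cold solder joint on Q1 — fails on no DC offset, intermittent dropout, output clipping, excess current draw (predicts DC offset at output, not no DC offset)
(D) shorted bypass capacitor — no DC offset +; intermittent dropout -; no output -; output clipping +; excess current draw -; quiescent current high +
(E) open feedback resistor — no DC offset +; intermittent dropout +; no output -; output clipping -; excess current draw -; quiescent current high +
(F) wrong-value bias resistor — does not account for intermittent dropout
Only (B) is consistent with every observation.

B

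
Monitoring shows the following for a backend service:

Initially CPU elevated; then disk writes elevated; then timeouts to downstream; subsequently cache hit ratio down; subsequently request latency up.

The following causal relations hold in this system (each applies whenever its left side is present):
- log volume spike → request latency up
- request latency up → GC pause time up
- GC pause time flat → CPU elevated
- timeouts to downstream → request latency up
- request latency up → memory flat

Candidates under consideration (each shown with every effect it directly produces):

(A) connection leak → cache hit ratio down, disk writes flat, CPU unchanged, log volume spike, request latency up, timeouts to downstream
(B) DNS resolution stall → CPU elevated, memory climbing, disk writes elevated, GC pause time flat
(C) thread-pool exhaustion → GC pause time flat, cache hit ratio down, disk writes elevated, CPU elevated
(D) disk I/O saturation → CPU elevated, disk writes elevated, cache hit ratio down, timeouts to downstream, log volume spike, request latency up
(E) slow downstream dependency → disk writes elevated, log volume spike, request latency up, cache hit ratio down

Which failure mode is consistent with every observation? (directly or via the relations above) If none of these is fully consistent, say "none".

Testing each hypothesis:
(A) connection leak — CPU elevated NO; disk writes elevated NO; timeouts to downstream yes; cache hit ratio down yes; request latency up yes
(B) DNS resolution stall — CPU elevated yes; disk writes elevated yes; timeouts to downstream NO; cache hit ratio down NO; request latency up NO
(C) thread-pool exhaustion — does not account for timeouts to downstream, request latency up
(D) disk I/O saturation — CPU elevated yes; disk writes elevated yes; timeouts to downstream yes; cache hit ratio down yes; request latency up yes
(E) slow downstream dependency — does not account for CPU elevated, timeouts to downstream
Only (D) is consistent with every observation.

D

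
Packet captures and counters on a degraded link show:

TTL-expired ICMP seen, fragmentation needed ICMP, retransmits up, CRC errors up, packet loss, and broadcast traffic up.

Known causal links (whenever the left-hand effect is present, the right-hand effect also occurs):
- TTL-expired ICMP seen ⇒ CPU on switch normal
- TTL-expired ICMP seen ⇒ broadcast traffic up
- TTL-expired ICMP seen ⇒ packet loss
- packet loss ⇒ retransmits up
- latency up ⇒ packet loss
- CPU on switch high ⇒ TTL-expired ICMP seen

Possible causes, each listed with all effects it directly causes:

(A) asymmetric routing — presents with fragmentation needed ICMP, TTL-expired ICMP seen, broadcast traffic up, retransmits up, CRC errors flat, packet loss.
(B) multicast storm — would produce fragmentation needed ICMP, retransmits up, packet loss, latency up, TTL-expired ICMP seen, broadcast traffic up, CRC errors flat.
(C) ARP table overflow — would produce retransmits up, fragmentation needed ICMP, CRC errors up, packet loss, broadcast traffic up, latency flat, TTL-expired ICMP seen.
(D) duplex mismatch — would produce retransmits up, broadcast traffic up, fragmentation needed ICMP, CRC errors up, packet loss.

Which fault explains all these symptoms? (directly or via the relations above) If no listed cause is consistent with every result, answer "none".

C

Testing each hypothesis:
(A) asymmetric routing — TTL-expired ICMP seen yes; fragmentation needed ICMP yes; retransmits up yes; CRC errors up NO; packet loss yes; broadcast traffic up yes
(B) multicast storm — fails on CRC errors up (predicts CRC errors flat, not CRC errors up)
(C) ARP table overflow — TTL-expired ICMP seen yes; fragmentation needed ICMP yes; retransmits up yes; CRC errors up yes; packet loss yes; broadcast traffic up yes
(D) duplex mismatch — does not account for TTL-expired ICMP seen
(C) alone accounts for all the evidence.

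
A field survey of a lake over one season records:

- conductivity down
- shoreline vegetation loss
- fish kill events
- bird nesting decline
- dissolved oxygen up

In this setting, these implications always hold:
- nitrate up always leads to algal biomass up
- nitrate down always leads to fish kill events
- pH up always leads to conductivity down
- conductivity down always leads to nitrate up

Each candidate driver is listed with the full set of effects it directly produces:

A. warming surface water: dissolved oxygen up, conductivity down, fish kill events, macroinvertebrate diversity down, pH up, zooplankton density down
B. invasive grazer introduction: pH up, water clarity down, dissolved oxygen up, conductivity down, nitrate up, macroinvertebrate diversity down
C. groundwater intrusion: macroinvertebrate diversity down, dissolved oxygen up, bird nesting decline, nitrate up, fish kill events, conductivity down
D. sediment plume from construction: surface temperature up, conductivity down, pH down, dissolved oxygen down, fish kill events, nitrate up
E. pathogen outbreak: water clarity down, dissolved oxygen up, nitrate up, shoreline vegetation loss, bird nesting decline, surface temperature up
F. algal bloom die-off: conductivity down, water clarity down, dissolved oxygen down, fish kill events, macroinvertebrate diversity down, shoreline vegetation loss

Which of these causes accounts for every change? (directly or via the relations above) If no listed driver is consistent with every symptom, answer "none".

none

For each candidate, compare predicted effects to what was observed:
(A) warming surface water — conductivity down match; shoreline vegetation loss miss; fish kill events match; bird nesting decline miss; dissolved oxygen up match
(B) invasive grazer introduction — conductivity down match; shoreline vegetation loss miss; fish kill events miss; bird nesting decline miss; dissolved oxygen up match
(C) groundwater intrusion — does not account for shoreline vegetation loss
(D) sediment plume from construction — conductivity down match; shoreline vegetation loss miss; fish kill events match; bird nesting decline miss; dissolved oxygen up miss
(E) pathogen outbreak — conductivity down miss; shoreline vegetation loss match; fish kill events miss; bird nesting decline match; dissolved oxygen up match
(F) algal bloom die-off — conductivity down match; shoreline vegetation loss match; fish kill events match; bird nesting decline miss; dissolved oxygen up miss
No candidate is consistent with all observations.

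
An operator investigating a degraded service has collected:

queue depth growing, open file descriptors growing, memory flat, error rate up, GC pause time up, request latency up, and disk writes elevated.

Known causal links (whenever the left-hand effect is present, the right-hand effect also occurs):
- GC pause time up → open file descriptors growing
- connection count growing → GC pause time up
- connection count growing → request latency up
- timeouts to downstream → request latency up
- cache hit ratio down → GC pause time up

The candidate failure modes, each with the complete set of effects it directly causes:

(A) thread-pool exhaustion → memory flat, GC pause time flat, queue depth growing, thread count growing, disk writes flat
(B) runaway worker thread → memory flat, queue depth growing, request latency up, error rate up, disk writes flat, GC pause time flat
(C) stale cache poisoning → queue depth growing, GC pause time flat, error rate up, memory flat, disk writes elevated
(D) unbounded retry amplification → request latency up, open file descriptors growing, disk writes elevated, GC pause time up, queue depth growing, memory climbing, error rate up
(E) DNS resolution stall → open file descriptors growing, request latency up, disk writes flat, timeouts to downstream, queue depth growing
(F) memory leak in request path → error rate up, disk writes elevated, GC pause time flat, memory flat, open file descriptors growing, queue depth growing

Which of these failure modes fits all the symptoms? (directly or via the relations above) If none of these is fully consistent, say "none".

Per-candidate check:
(A) thread-pool exhaustion — queue depth growing yes; open file descriptors growing NO; memory flat yes; error rate up NO; GC pause time up NO; request latency up NO; disk writes elevated NO
(B) runaway worker thread — queue depth growing yes; open file descriptors growing NO; memory flat yes; error rate up yes; GC pause time up NO; request latency up yes; disk writes elevated NO
(C) stale cache poisoning — queue depth growing yes; open file descriptors growing NO; memory flat yes; error rate up yes; GC pause time up NO; request latency up NO; disk writes elevated yes
(D) unbounded retry amplification — fails on memory flat (predicts memory climbing, not memory flat)
(E) DNS resolution stall — fails on memory flat, error rate up, GC pause time up, disk writes elevated (predicts disk writes flat, not disk writes elevated)
(F) memory leak in request path — queue depth growing yes; open file descriptors growing yes; memory flat yes; error rate up yes; GC pause time up NO; request latency up NO; disk writes elevated yes
None of the listed candidates fits everything.

none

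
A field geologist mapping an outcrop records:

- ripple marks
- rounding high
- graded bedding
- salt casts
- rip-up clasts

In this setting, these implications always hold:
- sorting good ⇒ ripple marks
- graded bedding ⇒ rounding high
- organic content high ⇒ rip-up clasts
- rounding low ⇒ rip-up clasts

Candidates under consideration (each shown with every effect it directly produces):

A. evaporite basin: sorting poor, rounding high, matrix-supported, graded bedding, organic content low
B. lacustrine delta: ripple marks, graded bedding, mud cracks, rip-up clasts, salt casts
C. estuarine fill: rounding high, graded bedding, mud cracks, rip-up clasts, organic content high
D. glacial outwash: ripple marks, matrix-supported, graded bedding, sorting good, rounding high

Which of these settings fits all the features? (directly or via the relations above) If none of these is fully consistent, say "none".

B

Testing each hypothesis:
(A) evaporite basin — ripple marks miss; rounding high match; graded bedding match; salt casts miss; rip-up clasts miss
(B) lacustrine delta — ripple marks match; rounding high match (via graded bedding → rounding high); graded bedding match; salt casts match; rip-up clasts match
(C) estuarine fill — ripple marks miss; rounding high match; graded bedding match; salt casts miss; rip-up clasts match
(D) glacial outwash — does not account for salt casts, rip-up clasts
(B) alone accounts for all the evidence.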